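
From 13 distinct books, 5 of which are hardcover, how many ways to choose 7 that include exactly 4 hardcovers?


Choose 4 of the 5 hardcovers and 3 of the other 8 books:
C(5,4)×C(8,3) = 5×56 = 280

280


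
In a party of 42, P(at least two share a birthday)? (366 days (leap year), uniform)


P(all different) = Π(366-i)/366 for i=0..41
= 0.086572
P(match) = 1 - 0.086572 = 0.913428

P ≈ 0.9134 ≈ 91.34%


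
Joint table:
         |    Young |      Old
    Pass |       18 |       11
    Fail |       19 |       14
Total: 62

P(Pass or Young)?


P(Pass∨Young) = P(Pass) + P(Young) - P(Pass∧Young)
= (29 + 37 - 18)/62 = 48/62 = 24/31

P = 24/31 ≈ 77.42%


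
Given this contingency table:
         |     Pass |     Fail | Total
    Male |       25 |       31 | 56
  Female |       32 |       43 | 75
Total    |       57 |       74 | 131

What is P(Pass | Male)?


P(Pass | Male) = 25/(25+31) = 25/56

P(Pass|Male) = 25/56 ≈ 44.64%


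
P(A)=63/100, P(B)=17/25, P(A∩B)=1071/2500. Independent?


P(A)×P(B) = 1071/2500
P(A∩B) = 1071/2500
Equal ✓ → Independent

Yes, independent


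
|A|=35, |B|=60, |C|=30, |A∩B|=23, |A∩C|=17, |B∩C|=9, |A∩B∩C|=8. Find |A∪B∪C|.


|A∪B∪C| = 35+60+30-23-17-9+8 = 84

|A∪B∪C| = 84


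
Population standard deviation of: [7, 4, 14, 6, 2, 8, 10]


Mean = 51/7
  (7-51/7)²=4/49
  (4-51/7)²=529/49
  (14-51/7)²=2209/49
  (6-51/7)²=81/49
  (2-51/7)²=1369/49
  (8-51/7)²=25/49
  (10-51/7)²=361/49
Σ(x-μ)² = 654/7
σ² = (654/7)/7 = 654/49

σ = √(654/49) ≈ 3.6533


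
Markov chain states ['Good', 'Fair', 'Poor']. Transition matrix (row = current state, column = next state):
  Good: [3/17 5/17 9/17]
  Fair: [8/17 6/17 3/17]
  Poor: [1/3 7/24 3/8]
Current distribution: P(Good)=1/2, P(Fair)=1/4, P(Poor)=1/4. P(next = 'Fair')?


P(next=Fair) = Σᵢ P(now=i)×P(i→Fair)
= 1/2×5/17 + 1/4×6/17 + 1/4×7/24
= 5/34 + 3/34 + 7/96 = 503/1632

P = 503/1632 ≈ 0.3082


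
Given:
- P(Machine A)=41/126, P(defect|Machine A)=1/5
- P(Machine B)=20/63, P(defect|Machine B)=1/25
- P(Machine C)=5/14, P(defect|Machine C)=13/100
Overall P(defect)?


P(B) = Σ P(B|Aᵢ)×P(Aᵢ)
  1/5×41/126 = 41/630
  1/25×20/63 = 4/315
  13/100×5/14 = 13/280
Sum = 313/2520

P(defect) = 313/2520 ≈ 12.42%


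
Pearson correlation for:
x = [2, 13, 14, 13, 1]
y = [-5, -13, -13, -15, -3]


n=5, Σx=43, Σy=-49, Σxy=-559, Σx²=539, Σy²=597
r = (5×(-559) - 43×(-49))/√((5×539 - 43²)(5×597 - (-49)²))
= -688/√(846×584) = -688/√494064 ≈ -688/702.8969 ≈ -0.9788

r ≈ -0.9788


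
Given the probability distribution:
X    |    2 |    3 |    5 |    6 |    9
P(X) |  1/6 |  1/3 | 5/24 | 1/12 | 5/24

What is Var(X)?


E[X] = 19/4
E[X²] = 115/4
Var(X) = E[X²] - (E[X])² = 115/4 - 361/16 = 99/16

Var(X) = 99/16 ≈ 6.1875


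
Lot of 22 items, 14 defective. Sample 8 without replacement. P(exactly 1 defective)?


Hypergeometric: C(14,1)×C(8,7)/C(22,8)
= 14×8/319770 = 56/159885

P(X=1) = 56/159885 ≈ 0.04%


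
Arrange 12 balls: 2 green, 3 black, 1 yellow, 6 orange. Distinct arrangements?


12!/(2!×3!×1!×6!) = 55440

55440


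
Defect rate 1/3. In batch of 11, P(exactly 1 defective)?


Binomial: P(X=1) = C(11,1)×p^1×(1-p)^10
= 11 × 1/3 × 1024/59049 = 11264/177147

P(X=1) = 11264/177147 ≈ 6.36%


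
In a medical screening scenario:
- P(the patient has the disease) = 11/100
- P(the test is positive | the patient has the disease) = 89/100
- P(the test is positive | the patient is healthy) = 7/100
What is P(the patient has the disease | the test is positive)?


Using Bayes' theorem:
P(A|B) = P(B|A)·P(A) / P(B)

P(the test is positive) = 89/100 × 11/100 + 7/100 × 89/100
= 979/10000 + 623/10000 = 801/5000

P(the patient has the disease|the test is positive) = (979/10000) / (801/5000) = 11/18

P(the patient has the disease|the test is positive) = 11/18 ≈ 61.11%


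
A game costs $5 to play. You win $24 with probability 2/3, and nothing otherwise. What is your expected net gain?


E[gain] = (24-5)×2/3 + (-5)×1/3
= 38/3 - 5/3 = 11

Expected net gain = $11 ≈ $11.00


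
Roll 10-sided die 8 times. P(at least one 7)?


P(no 7)^8 = (9/10)^8 = 43046721/100000000
P(≥1) = 1 - 43046721/100000000 = 56953279/100000000

P = 56953279/100000000 ≈ 56.95%


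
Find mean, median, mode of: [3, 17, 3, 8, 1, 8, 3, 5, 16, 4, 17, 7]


Sorted: [1, 3, 3, 3, 4, 5, 7, 8, 8, 16, 17, 17]
Mean = 92/12 = 23/3
Median = 6
Freq: {3: 3, 17: 2, 8: 2, 1: 1, 5: 1, 16: 1, 4: 1, 7: 1}
Mode: [3]

Mean=23/3, Median=6, Mode=3


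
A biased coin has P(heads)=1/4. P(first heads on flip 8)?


Geometric: P(X=8) = (1-p)^(k-1)×p = (3/4)^7×1/4 = 2187/65536

P(X=8) = 2187/65536 ≈ 3.34%


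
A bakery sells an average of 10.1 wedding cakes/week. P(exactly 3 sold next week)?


Poisson(λ=10.1): P(X=3) = e^(-λ)×λ^k/k!
= e^(-10.1) × 10.1^3 / 3!
≈ 4.107955523e-05 × 1030.301 / 6 ≈ 0.007054

P(X=3) ≈ 0.007054 ≈ 0.71%


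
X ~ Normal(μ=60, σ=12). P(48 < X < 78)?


z₁=(48-60)/12=-1.0, z₂=(78-60)/12=1.5
P = Φ(1.5) - Φ(-1.0) = 0.933193 - 0.158655 = 0.774538 ≈ 0.7745

P(48 < X < 78) ≈ 0.7745


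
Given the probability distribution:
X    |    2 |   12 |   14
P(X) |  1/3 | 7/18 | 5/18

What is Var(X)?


E[X] = 83/9
E[X²] = 1006/9
Var(X) = E[X²] - (E[X])² = 1006/9 - 6889/81 = 2165/81

Var(X) = 2165/81 ≈ 26.7284


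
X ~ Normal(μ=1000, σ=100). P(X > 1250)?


z = (1250-1000)/100 = 2.5
P(X > 1250) = 1 - P(Z ≤ 2.5) = 1 - 0.9938 = 0.0062

P(X > 1250) ≈ 0.0062


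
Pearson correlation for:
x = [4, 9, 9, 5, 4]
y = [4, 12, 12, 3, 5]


n=5, Σx=31, Σy=36, Σxy=267, Σx²=219, Σy²=338
r = (5×267 - 31×36)/√((5×219 - 31²)(5×338 - 36²))
= 219/√(134×394) = 219/√52796 ≈ 219/229.7738 ≈ 0.9531

r ≈ 0.9531


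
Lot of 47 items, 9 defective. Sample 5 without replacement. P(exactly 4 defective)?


Hypergeometric: C(9,4)×C(38,1)/C(47,5)
= 126×38/1533939 = 1596/511313

P(X=4) = 1596/511313 ≈ 0.31%


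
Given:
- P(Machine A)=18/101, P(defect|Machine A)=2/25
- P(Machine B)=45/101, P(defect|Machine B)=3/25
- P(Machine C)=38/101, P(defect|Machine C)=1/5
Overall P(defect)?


P(B) = Σ P(B|Aᵢ)×P(Aᵢ)
  2/25×18/101 = 36/2525
  3/25×45/101 = 27/505
  1/5×38/101 = 38/505
Sum = 361/2525

P(defect) = 361/2525 ≈ 14.30%


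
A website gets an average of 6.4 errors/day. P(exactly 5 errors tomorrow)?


Poisson(λ=6.4): P(X=5) = e^(-λ)×λ^k/k!
= e^(-6.4) × 6.4^5 / 5!
≈ 0.001661557273 × 10737.41824 / 120 ≈ 0.148674

P(X=5) ≈ 0.148674 ≈ 14.87%


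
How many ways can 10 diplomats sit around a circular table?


Circular arrangements of 10 distinct objects: fix one position to break rotational symmetry.
(n-1)! = 9! = 362880

362880


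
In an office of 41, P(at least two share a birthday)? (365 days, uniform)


P(all different) = Π(365-i)/365 for i=0..40
= 0.096848
P(match) = 1 - 0.096848 = 0.903152

P ≈ 0.9032 ≈ 90.32%


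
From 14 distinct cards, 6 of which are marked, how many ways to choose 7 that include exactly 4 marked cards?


Choose 4 of the 6 marked cards and 3 of the other 8 cards:
C(6,4)×C(8,3) = 15×56 = 840

840


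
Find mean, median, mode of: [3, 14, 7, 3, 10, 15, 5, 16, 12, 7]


Sorted: [3, 3, 5, 7, 7, 10, 12, 14, 15, 16]
Mean = 92/10 = 46/5
Median = 17/2
Freq: {3: 2, 14: 1, 7: 2, 10: 1, 15: 1, 5: 1, 16: 1, 12: 1}
Mode: [3, 7]

Mean=46/5, Median=17/2, Mode=[3, 7]


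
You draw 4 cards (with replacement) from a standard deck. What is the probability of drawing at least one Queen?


P(not a Queen) = 48/52 = 12/13
P(none in 4 draws) = (12/13)^4 = 20736/28561
P(≥1 Queen) = 1 - 20736/28561 = 7825/28561

P = 7825/28561 ≈ 27.40%


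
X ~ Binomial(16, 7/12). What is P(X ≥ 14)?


P(X ≥ 14) = Σ P(X=i) for i=14..16
P(X=14) = 84777884106125/7703510787293184
P(X=15) = 23737807549715/11555266180939776
P(X=16) = 33232930569601/184884258895036416
Sum = 271967452212449/20542695432781824

P(X ≥ 14) = 271967452212449/20542695432781824 ≈ 1.32%


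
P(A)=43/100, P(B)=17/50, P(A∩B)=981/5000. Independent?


P(A)×P(B) = 731/5000
P(A∩B) = 981/5000
Not equal → NOT independent

No, not independent


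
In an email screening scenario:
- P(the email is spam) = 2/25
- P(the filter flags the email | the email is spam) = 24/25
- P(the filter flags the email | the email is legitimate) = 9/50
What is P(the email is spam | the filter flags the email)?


Using Bayes' theorem:
P(A|B) = P(B|A)·P(A) / P(B)

P(the filter flags the email) = 24/25 × 2/25 + 9/50 × 23/25
= 48/625 + 207/1250 = 303/1250

P(the email is spam|the filter flags the email) = (48/625) / (303/1250) = 32/101

P(the email is spam|the filter flags the email) = 32/101 ≈ 31.68%


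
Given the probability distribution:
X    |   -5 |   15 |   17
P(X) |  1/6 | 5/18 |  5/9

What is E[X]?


E[X] = Σ x·P(X=x)
= (-5)×(1/6) + (15)×(5/18) + (17)×(5/9)
= 115/9

E[X] = 115/9


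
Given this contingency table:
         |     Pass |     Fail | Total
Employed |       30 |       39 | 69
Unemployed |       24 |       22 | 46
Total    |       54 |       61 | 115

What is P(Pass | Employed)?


P(Pass | Employed) = 30/(30+39) = 30/69 = 10/23

P(Pass|Employed) = 10/23 ≈ 43.48%


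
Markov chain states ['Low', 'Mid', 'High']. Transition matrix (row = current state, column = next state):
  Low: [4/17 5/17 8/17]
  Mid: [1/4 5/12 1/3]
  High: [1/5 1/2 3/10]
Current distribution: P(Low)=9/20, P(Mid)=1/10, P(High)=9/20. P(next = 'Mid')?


P(next=Mid) = Σᵢ P(now=i)×P(i→Mid)
= 9/20×5/17 + 1/10×5/12 + 9/20×1/2
= 9/68 + 1/24 + 9/40 = 407/1020

P = 407/1020 ≈ 0.3990


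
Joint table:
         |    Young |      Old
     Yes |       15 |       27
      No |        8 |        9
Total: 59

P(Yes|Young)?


P(Yes|Young) = 15/(15+8) = 15/23

P = 15/23 ≈ 65.22%


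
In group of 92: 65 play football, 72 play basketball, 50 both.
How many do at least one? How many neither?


|A∪B| = 65+72-50 = 87
Neither = 92-87 = 5

At least one: 87; Neither: 5


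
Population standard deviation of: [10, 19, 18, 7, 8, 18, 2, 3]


Mean = 85/8
  (10-85/8)²=25/64
  (19-85/8)²=4489/64
  (18-85/8)²=3481/64
  (7-85/8)²=841/64
  (8-85/8)²=441/64
  (18-85/8)²=3481/64
  (2-85/8)²=4761/64
  (3-85/8)²=3721/64
Σ(x-μ)² = 2655/8
σ² = (2655/8)/8 = 2655/64

σ = √(2655/64) ≈ 6.4408


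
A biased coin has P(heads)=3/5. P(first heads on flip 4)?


Geometric: P(X=4) = (1-p)^(k-1)×p = (2/5)^3×3/5 = 24/625

P(X=4) = 24/625 ≈ 3.84%


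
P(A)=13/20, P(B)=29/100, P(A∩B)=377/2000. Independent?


P(A)×P(B) = 377/2000
P(A∩B) = 377/2000
Equal ✓ → Independent

Yes, independent


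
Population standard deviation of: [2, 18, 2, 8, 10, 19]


Mean = 59/6
  (2-59/6)²=2209/36
  (18-59/6)²=2401/36
  (2-59/6)²=2209/36
  (8-59/6)²=121/36
  (10-59/6)²=1/36
  (19-59/6)²=3025/36
Σ(x-μ)² = 1661/6
σ² = (1661/6)/6 = 1661/36

σ = √(1661/36) ≈ 6.7926


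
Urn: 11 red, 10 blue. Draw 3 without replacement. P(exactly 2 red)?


Hypergeometric: C(11,2)×C(10,1)/C(21,3)
= 55×10/1330 = 55/133

P(X=2) = 55/133 ≈ 41.35%


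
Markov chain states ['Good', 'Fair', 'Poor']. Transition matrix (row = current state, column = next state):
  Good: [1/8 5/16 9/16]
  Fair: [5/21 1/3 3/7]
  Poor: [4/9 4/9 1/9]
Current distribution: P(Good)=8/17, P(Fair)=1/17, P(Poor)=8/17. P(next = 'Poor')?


P(next=Poor) = Σᵢ P(now=i)×P(i→Poor)
= 8/17×9/16 + 1/17×3/7 + 8/17×1/9
= 9/34 + 3/119 + 8/153 = 733/2142

P = 733/2142 ≈ 0.3422


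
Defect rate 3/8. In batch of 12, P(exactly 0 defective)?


Binomial: P(X=0) = C(12,0)×p^0×(1-p)^12
= 1 × 1 × 244140625/68719476736 = 244140625/68719476736

P(X=0) = 244140625/68719476736 ≈ 0.36%


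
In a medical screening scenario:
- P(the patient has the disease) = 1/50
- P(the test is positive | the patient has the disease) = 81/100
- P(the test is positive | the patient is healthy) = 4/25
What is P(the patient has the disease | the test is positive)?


Using Bayes' theorem:
P(A|B) = P(B|A)·P(A) / P(B)

P(the test is positive) = 81/100 × 1/50 + 4/25 × 49/50
= 81/5000 + 98/625 = 173/1000

P(the patient has the disease|the test is positive) = (81/5000) / (173/1000) = 81/865

P(the patient has the disease|the test is positive) = 81/865 ≈ 9.36%


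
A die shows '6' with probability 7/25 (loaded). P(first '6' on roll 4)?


Geometric: P(X=4) = (1-p)^(k-1)×p = (18/25)^3×7/25 = 40824/390625

P(X=4) = 40824/390625 ≈ 10.45%


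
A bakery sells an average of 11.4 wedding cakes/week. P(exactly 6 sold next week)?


Poisson(λ=11.4): P(X=6) = e^(-λ)×λ^k/k!
= e^(-11.4) × 11.4^6 / 6!
≈ 1.119548484e-05 × 2194972.62394 / 720 ≈ 0.034130

P(X=6) ≈ 0.034130 ≈ 3.41%


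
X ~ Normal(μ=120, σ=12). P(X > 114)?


z = (114-120)/12 = -0.5
P(X > 114) = 1 - P(Z ≤ -0.5) = 1 - 0.3085 = 0.6915

P(X > 114) ≈ 0.6915


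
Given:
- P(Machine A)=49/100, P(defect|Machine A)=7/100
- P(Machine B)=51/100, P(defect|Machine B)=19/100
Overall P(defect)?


P(B) = Σ P(B|Aᵢ)×P(Aᵢ)
  7/100×49/100 = 343/10000
  19/100×51/100 = 969/10000
Sum = 82/625

P(defect) = 82/625 ≈ 13.12%


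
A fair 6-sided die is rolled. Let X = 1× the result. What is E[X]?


E[die] = (1+6)/2 = 7/2
E[X] = 1 × 7/2 = 7/2

E[X] = 7/2


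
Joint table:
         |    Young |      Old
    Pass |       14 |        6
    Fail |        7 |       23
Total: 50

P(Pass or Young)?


P(Pass∨Young) = P(Pass) + P(Young) - P(Pass∧Young)
= (20 + 21 - 14)/50 = 27/50

P = 27/50 ≈ 54.00%


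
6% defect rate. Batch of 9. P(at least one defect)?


P(all good) = (47/50)^9 = 1119130473102767/1953125000000000
P(≥1 defect) = 833994526897233/1953125000000000

P = 833994526897233/1953125000000000 ≈ 42.70%


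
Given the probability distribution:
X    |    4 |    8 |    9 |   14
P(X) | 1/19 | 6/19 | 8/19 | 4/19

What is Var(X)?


E[X] = 180/19
E[X²] = 1832/19
Var(X) = E[X²] - (E[X])² = 1832/19 - 32400/361 = 2408/361

Var(X) = 2408/361 ≈ 6.6704


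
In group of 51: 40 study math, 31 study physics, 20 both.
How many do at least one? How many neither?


|A∪B| = 40+31-20 = 51
Neither = 51-51 = 0

At least one: 51; Neither: 0


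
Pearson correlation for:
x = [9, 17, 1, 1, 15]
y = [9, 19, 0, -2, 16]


n=5, Σx=43, Σy=42, Σxy=642, Σx²=597, Σy²=702
r = (5×642 - 43×42)/√((5×597 - 43²)(5×702 - 42²))
= 1404/√(1136×1746) = 1404/√1983456 ≈ 1404/1408.3522 ≈ 0.9969

r ≈ 0.9969


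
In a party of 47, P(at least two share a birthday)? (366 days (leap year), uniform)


P(all different) = Π(366-i)/366 for i=0..46
= 0.045628
P(match) = 1 - 0.045628 = 0.954372

P ≈ 0.9544 ≈ 95.44%


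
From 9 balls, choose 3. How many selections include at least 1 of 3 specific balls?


Complement: C(9,3) - C(6,3) = 84 - 20 = 64

64


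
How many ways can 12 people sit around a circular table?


Circular arrangements of 12 distinct objects: fix one position to break rotational symmetry.
(n-1)! = 11! = 39916800

39916800


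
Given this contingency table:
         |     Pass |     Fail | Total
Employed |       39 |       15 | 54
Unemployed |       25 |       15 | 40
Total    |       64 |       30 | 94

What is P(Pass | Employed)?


P(Pass | Employed) = 39/(39+15) = 39/54 = 13/18

P(Pass|Employed) = 13/18 ≈ 72.22%


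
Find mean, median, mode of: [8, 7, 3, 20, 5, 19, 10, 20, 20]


Sorted: [3, 5, 7, 8, 10, 19, 20, 20, 20]
Mean = 112/9
Median = 10
Freq: {8: 1, 7: 1, 3: 1, 20: 3, 5: 1, 19: 1, 10: 1}
Mode: [20]

Mean=112/9, Median=10, Mode=20


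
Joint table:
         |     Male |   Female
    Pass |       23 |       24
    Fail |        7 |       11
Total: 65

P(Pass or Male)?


P(Pass∨Male) = P(Pass) + P(Male) - P(Pass∧Male)
= (47 + 30 - 23)/65 = 54/65

P = 54/65 ≈ 83.08%


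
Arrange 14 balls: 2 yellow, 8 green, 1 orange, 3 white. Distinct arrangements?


14!/(2!×8!×1!×3!) = 180180

180180


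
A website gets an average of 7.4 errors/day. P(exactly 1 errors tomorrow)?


Poisson(λ=7.4): P(X=1) = e^(-λ)×λ^k/k!
= e^(-7.4) × 7.4^1 / 1!
≈ 0.0006112527611 × 7.4 / 1 ≈ 0.004523

P(X=1) ≈ 0.004523 ≈ 0.45%


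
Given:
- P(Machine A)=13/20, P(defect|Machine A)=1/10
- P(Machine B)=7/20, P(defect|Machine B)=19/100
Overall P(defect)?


P(B) = Σ P(B|Aᵢ)×P(Aᵢ)
  1/10×13/20 = 13/200
  19/100×7/20 = 133/2000
Sum = 263/2000

P(defect) = 263/2000 ≈ 13.15%


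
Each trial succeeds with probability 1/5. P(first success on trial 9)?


Geometric: P(X=9) = (1-p)^(k-1)×p = (4/5)^8×1/5 = 65536/1953125

P(X=9) = 65536/1953125 ≈ 3.36%


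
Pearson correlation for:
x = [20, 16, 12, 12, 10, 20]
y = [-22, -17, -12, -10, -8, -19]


n=6, Σx=90, Σy=-88, Σxy=-1436, Σx²=1444, Σy²=1442
r = (6×(-1436) - 90×(-88))/√((6×1444 - 90²)(6×1442 - (-88)²))
= -696/√(564×908) = -696/√512112 ≈ -696/715.6200 ≈ -0.9726

r ≈ -0.9726


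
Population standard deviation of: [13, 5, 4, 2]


Mean = 24/4 = 6
  (13-6)²=49
  (5-6)²=1
  (4-6)²=4
  (2-6)²=16
Σ(x-μ)² = 70
σ² = 70/4 = 35/2

σ = √(35/2) ≈ 4.1833


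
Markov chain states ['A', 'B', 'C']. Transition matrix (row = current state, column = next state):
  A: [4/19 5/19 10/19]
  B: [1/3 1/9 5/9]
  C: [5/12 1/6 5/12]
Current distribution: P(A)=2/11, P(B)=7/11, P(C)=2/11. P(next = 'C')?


P(next=C) = Σᵢ P(now=i)×P(i→C)
= 2/11×10/19 + 7/11×5/9 + 2/11×5/12
= 20/209 + 35/99 + 5/66 = 1975/3762

P = 1975/3762 ≈ 0.5250


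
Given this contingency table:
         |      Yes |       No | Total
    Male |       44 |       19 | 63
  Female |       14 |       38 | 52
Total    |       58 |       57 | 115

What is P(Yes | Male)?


P(Yes | Male) = 44/(44+19) = 44/63

P(Yes|Male) = 44/63 ≈ 69.84%


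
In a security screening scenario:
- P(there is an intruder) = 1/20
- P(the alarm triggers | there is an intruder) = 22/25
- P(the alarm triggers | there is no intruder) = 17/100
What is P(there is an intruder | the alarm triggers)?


Using Bayes' theorem:
P(A|B) = P(B|A)·P(A) / P(B)

P(the alarm triggers) = 22/25 × 1/20 + 17/100 × 19/20
= 11/250 + 323/2000 = 411/2000

P(there is an intruder|the alarm triggers) = (11/250) / (411/2000) = 88/411

P(there is an intruder|the alarm triggers) = 88/411 ≈ 21.41%


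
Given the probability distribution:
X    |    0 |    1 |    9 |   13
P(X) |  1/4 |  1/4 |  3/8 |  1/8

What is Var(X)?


E[X] = 21/4
E[X²] = 207/4
Var(X) = E[X²] - (E[X])² = 207/4 - 441/16 = 387/16

Var(X) = 387/16 ≈ 24.1875


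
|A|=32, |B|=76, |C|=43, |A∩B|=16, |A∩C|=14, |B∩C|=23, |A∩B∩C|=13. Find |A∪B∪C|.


|A∪B∪C| = 32+76+43-16-14-23+13 = 111

|A∪B∪C| = 111


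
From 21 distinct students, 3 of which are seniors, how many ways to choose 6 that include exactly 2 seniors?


Choose 2 of the 3 seniors and 4 of the other 18 students:
C(3,2)×C(18,4) = 3×3060 = 9180

9180


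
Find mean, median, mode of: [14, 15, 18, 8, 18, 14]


Sorted: [8, 14, 14, 15, 18, 18]
Mean = 87/6 = 29/2
Median = 29/2
Freq: {14: 2, 15: 1, 18: 2, 8: 1}
Mode: [14, 18]

Mean=29/2, Median=29/2, Mode=[14, 18]


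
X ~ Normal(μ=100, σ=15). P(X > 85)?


z = (85-100)/15 = -1.0
P(X > 85) = 1 - P(Z ≤ -1.0) = 1 - 0.1587 = 0.8413

P(X > 85) ≈ 0.8413


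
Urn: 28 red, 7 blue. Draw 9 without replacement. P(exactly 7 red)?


Hypergeometric: C(28,7)×C(7,2)/C(35,9)
= 1184040×21/70607460 = 5382/15283

P(X=7) = 5382/15283 ≈ 35.22%


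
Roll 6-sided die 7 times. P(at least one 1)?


P(no 1)^7 = (5/6)^7 = 78125/279936
P(≥1) = 1 - 78125/279936 = 201811/279936

P = 201811/279936 ≈ 72.09%


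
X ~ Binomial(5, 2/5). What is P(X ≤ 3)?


P(X ≤ 3) = Σ P(X=i) for i=0..3
P(X=0) = 243/3125
P(X=1) = 162/625
P(X=2) = 216/625
P(X=3) = 144/625
Sum = 2853/3125

P(X ≤ 3) = 2853/3125 ≈ 91.30%


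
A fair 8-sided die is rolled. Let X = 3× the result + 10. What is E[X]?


E[die] = (1+8)/2 = 9/2
E[X] = 3×9/2 + 10 = 47/2

E[X] = 47/2


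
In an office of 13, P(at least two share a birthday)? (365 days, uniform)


P(all different) = Π(365-i)/365 for i=0..12
= 0.805590
P(match) = 1 - 0.805590 = 0.194410

P ≈ 0.1944 ≈ 19.44%


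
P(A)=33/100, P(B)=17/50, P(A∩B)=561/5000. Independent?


P(A)×P(B) = 561/5000
P(A∩B) = 561/5000
Equal ✓ → Independent

Yes, independent


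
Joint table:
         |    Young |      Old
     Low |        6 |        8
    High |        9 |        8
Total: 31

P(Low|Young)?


P(Low|Young) = 6/(6+9) = 6/15 = 2/5

P = 2/5 ≈ 40.00%


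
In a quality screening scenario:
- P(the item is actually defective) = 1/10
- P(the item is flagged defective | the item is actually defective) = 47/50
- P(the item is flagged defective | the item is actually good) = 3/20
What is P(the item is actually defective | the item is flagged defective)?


Using Bayes' theorem:
P(A|B) = P(B|A)·P(A) / P(B)

P(the item is flagged defective) = 47/50 × 1/10 + 3/20 × 9/10
= 47/500 + 27/200 = 229/1000

P(the item is actually defective|the item is flagged defective) = (47/500) / (229/1000) = 94/229

P(the item is actually defective|the item is flagged defective) = 94/229 ≈ 41.05%


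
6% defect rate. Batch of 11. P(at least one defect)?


P(all good) = (47/50)^11 = 2472159215084012303/4882812500000000000
P(≥1 defect) = 2410653284915987697/4882812500000000000

P = 2410653284915987697/4882812500000000000 ≈ 49.37%


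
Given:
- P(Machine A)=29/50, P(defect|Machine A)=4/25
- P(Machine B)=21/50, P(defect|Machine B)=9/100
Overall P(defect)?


P(B) = Σ P(B|Aᵢ)×P(Aᵢ)
  4/25×29/50 = 58/625
  9/100×21/50 = 189/5000
Sum = 653/5000

P(defect) = 653/5000 ≈ 13.06%


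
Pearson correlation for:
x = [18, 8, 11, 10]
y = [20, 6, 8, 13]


n=4, Σx=47, Σy=47, Σxy=626, Σx²=609, Σy²=669
r = (4×626 - 47×47)/√((4×609 - 47²)(4×669 - 47²))
= 295/√(227×467) = 295/√106009 ≈ 295/325.5902 ≈ 0.9060

r ≈ 0.9060


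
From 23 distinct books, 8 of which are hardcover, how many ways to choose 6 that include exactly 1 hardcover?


Choose 1 of the 8 hardcovers and 5 of the other 15 books:
C(8,1)×C(15,5) = 8×3003 = 24024

24024


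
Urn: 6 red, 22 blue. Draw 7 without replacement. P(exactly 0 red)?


Hypergeometric: C(6,0)×C(22,7)/C(28,7)
= 1×170544/1184040 = 646/4485

P(X=0) = 646/4485 ≈ 14.40%


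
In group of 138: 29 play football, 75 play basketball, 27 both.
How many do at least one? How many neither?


|A∪B| = 29+75-27 = 77
Neither = 138-77 = 61

At least one: 77; Neither: 61


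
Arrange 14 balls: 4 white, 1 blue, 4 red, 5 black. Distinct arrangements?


14!/(4!×1!×4!×5!) = 1261260

1261260


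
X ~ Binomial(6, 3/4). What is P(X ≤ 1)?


P(X ≤ 1) = Σ P(X=i) for i=0..1
P(X=0) = 1/4096
P(X=1) = 9/2048
Sum = 19/4096

P(X ≤ 1) = 19/4096 ≈ 0.46%


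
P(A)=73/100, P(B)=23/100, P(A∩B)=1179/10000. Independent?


P(A)×P(B) = 1679/10000
P(A∩B) = 1179/10000
Not equal → NOT independent

No, not independent


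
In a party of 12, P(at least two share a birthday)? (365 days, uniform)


P(all different) = Π(365-i)/365 for i=0..11
= 0.832975
P(match) = 1 - 0.832975 = 0.167025

P ≈ 0.1670 ≈ 16.70%


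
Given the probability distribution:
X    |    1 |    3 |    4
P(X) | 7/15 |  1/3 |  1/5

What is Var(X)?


E[X] = 34/15
E[X²] = 20/3
Var(X) = E[X²] - (E[X])² = 20/3 - 1156/225 = 344/225

Var(X) = 344/225 ≈ 1.5289


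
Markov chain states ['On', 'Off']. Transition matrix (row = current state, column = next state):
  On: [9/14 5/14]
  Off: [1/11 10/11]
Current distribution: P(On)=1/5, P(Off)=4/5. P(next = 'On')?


P(next=On) = Σᵢ P(now=i)×P(i→On)
= 1/5×9/14 + 4/5×1/11
= 9/70 + 4/55 = 31/154

P = 31/154 ≈ 0.2013


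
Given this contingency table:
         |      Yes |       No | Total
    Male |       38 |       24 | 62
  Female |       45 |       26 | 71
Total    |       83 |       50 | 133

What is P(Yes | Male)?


P(Yes | Male) = 38/(38+24) = 38/62 = 19/31

P(Yes|Male) = 19/31 ≈ 61.29%


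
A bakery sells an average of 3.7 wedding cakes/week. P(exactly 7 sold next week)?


Poisson(λ=3.7): P(X=7) = e^(-λ)×λ^k/k!
= e^(-3.7) × 3.7^7 / 7!
≈ 0.02472352647 × 9493.1877133 / 5040 ≈ 0.046568

P(X=7) ≈ 0.046568 ≈ 4.66%


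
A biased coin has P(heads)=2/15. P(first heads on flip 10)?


Geometric: P(X=10) = (1-p)^(k-1)×p = (13/15)^9×2/15 = 21208998746/576650390625

P(X=10) = 21208998746/576650390625 ≈ 3.68%


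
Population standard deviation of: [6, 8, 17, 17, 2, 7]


Mean = 57/6 = 19/2
  (6-19/2)²=49/4
  (8-19/2)²=9/4
  (17-19/2)²=225/4
  (17-19/2)²=225/4
  (2-19/2)²=225/4
  (7-19/2)²=25/4
Σ(x-μ)² = 379/2
σ² = (379/2)/6 = 379/12

σ = √(379/12) ≈ 5.6199


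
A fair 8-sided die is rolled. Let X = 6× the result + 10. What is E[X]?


E[die] = (1+8)/2 = 9/2
E[X] = 6×9/2 + 10 = 37

E[X] = 37


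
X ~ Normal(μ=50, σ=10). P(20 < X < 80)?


z₁=(20-50)/10=-3.0, z₂=(80-50)/10=3.0
P = Φ(3.0) - Φ(-3.0) = 0.998650 - 0.001350 = 0.997300 ≈ 0.9973

P(20 < X < 80) ≈ 0.9973


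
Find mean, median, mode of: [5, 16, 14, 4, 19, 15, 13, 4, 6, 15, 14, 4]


Sorted: [4, 4, 4, 5, 6, 13, 14, 14, 15, 15, 16, 19]
Mean = 129/12 = 43/4
Median = 27/2
Freq: {5: 1, 16: 1, 14: 2, 4: 3, 19: 1, 15: 2, 13: 1, 6: 1}
Mode: [4]

Mean=43/4, Median=27/2, Mode=4


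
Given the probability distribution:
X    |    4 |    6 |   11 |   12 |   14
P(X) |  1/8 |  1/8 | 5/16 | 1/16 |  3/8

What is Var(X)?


E[X] = 171/16
E[X²] = 2029/16
Var(X) = E[X²] - (E[X])² = 2029/16 - 29241/256 = 3223/256

Var(X) = 3223/256 ≈ 12.5898


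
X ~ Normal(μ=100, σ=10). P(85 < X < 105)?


z₁=(85-100)/10=-1.5, z₂=(105-100)/10=0.5
P = Φ(0.5) - Φ(-1.5) = 0.691462 - 0.066807 = 0.624655 ≈ 0.6247

P(85 < X < 105) ≈ 0.6247


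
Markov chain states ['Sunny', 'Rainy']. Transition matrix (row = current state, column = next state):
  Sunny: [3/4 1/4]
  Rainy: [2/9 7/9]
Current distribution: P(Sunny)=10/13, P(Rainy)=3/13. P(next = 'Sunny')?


P(next=Sunny) = Σᵢ P(now=i)×P(i→Sunny)
= 10/13×3/4 + 3/13×2/9
= 15/26 + 2/39 = 49/78

P = 49/78 ≈ 0.6282


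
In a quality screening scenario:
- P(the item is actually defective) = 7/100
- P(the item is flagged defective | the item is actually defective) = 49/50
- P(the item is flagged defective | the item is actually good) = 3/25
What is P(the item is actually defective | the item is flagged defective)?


Using Bayes' theorem:
P(A|B) = P(B|A)·P(A) / P(B)

P(the item is flagged defective) = 49/50 × 7/100 + 3/25 × 93/100
= 343/5000 + 279/2500 = 901/5000

P(the item is actually defective|the item is flagged defective) = (343/5000) / (901/5000) = 343/901

P(the item is actually defective|the item is flagged defective) = 343/901 ≈ 38.07%


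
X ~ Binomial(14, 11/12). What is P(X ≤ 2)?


P(X ≤ 2) = Σ P(X=i) for i=0..2
P(X=0) = 1/1283918464548864
P(X=1) = 77/641959232274432
P(X=2) = 11011/1283918464548864
Sum = 1861/213986410758144

P(X ≤ 2) = 1861/213986410758144 ≈ 0.00%


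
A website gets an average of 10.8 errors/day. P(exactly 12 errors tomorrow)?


Poisson(λ=10.8): P(X=12) = e^(-λ)×λ^k/k!
= e^(-10.8) × 10.8^12 / 12!
≈ 2.039950341e-05 × 2.51817011682e+12 / 479001600 ≈ 0.107243

P(X=12) ≈ 0.107243 ≈ 10.72%


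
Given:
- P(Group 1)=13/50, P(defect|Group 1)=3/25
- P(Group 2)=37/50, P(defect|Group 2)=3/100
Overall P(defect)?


P(B) = Σ P(B|Aᵢ)×P(Aᵢ)
  3/25×13/50 = 39/1250
  3/100×37/50 = 111/5000
Sum = 267/5000

P(defect) = 267/5000 ≈ 5.34%


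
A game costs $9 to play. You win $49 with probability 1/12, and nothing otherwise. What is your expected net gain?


E[gain] = (49-9)×1/12 + (-9)×11/12
= 10/3 - 33/4 = -59/12

Expected net gain = $-59/12 ≈ $-4.92


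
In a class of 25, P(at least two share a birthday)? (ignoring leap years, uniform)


P(all different) = Π(365-i)/365 for i=0..24
= 0.431300
P(match) = 1 - 0.431300 = 0.568700

P ≈ 0.5687 ≈ 56.87%


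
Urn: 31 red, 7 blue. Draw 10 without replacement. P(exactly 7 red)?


Hypergeometric: C(31,7)×C(7,3)/C(38,10)
= 2629575×35/472733756 = 102375/525844

P(X=7) = 102375/525844 ≈ 19.47%


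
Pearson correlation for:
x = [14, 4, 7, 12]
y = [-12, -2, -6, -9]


n=4, Σx=37, Σy=-29, Σxy=-326, Σx²=405, Σy²=265
r = (4×(-326) - 37×(-29))/√((4×405 - 37²)(4×265 - (-29)²))
= -231/√(251×219) = -231/√54969 ≈ -231/234.4547 ≈ -0.9853

r ≈ -0.9853


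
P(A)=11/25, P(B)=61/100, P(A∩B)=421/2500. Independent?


P(A)×P(B) = 671/2500
P(A∩B) = 421/2500
Not equal → NOT independent

No, not independent


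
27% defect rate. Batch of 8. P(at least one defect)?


P(all good) = (73/100)^8 = 806460091894081/10000000000000000
P(≥1 defect) = 9193539908105919/10000000000000000

P = 9193539908105919/10000000000000000 ≈ 91.94%


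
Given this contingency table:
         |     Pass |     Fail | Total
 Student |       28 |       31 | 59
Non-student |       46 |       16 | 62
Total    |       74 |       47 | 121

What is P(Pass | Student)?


P(Pass | Student) = 28/(28+31) = 28/59

P(Pass|Student) = 28/59 ≈ 47.46%


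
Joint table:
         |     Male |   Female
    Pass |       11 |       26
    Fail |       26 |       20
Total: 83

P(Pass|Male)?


P(Pass|Male) = 11/(11+26) = 11/37

P = 11/37 ≈ 29.73%


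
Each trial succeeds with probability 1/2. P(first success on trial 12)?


Geometric: P(X=12) = (1-p)^(k-1)×p = (1/2)^11×1/2 = 1/4096

P(X=12) = 1/4096 ≈ 0.02%


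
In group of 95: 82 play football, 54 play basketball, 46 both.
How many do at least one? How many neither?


|A∪B| = 82+54-46 = 90
Neither = 95-90 = 5

At least one: 90; Neither: 5


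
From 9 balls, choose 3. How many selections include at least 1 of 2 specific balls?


Complement: C(9,3) - C(7,3) = 84 - 35 = 49

49


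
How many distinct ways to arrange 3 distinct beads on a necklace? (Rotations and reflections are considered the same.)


Free circular arrangements: rotations and reflections both identified.
(n-1)!/2 = 2!/2 = 2/2 = 1

1


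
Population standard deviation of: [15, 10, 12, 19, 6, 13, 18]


Mean = 93/7
  (15-93/7)²=144/49
  (10-93/7)²=529/49
  (12-93/7)²=81/49
  (19-93/7)²=1600/49
  (6-93/7)²=2601/49
  (13-93/7)²=4/49
  (18-93/7)²=1089/49
Σ(x-μ)² = 864/7
σ² = (864/7)/7 = 864/49

σ = √(864/49) ≈ 4.1991


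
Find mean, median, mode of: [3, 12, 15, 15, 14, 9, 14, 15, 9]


Sorted: [3, 9, 9, 12, 14, 14, 15, 15, 15]
Mean = 106/9
Median = 14
Freq: {3: 1, 12: 1, 15: 3, 14: 2, 9: 2}
Mode: [15]

Mean=106/9, Median=14, Mode=15


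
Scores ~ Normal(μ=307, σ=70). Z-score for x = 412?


z = (x - μ)/σ = (412 - 307)/70 = 1.5

z = 1.5


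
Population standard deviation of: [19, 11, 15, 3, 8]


Mean = 56/5
  (19-56/5)²=1521/25
  (11-56/5)²=1/25
  (15-56/5)²=361/25
  (3-56/5)²=1681/25
  (8-56/5)²=256/25
Σ(x-μ)² = 764/5
σ² = (764/5)/5 = 764/25

σ = √(764/25) ≈ 5.5281


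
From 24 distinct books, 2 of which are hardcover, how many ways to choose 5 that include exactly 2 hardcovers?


Choose 2 of the 2 hardcovers and 3 of the other 22 books:
C(2,2)×C(22,3) = 1×1540 = 1540

1540


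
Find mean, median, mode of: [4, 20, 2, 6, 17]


Sorted: [2, 4, 6, 17, 20]
Mean = 49/5
Median = 6
Freq: {4: 1, 20: 1, 2: 1, 6: 1, 17: 1}
Mode: No mode

Mean=49/5, Median=6, Mode=No mode


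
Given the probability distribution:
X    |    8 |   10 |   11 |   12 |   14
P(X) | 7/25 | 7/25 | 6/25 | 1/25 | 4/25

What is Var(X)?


E[X] = 52/5
E[X²] = 2802/25
Var(X) = E[X²] - (E[X])² = 2802/25 - 2704/25 = 98/25

Var(X) = 98/25 ≈ 3.9200


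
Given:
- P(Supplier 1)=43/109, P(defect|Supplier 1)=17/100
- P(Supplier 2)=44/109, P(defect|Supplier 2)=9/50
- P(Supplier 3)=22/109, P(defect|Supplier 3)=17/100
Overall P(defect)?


P(B) = Σ P(B|Aᵢ)×P(Aᵢ)
  17/100×43/109 = 731/10900
  9/50×44/109 = 198/2725
  17/100×22/109 = 187/5450
Sum = 1897/10900

P(defect) = 1897/10900 ≈ 17.40%


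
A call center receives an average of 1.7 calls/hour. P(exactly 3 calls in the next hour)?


Poisson(λ=1.7): P(X=3) = e^(-λ)×λ^k/k!
= e^(-1.7) × 1.7^3 / 3!
≈ 0.1826835241 × 4.913 / 6 ≈ 0.149587

P(X=3) ≈ 0.149587 ≈ 14.96%


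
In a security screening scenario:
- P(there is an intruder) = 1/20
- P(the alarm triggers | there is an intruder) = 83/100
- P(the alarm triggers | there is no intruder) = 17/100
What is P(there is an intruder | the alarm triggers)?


Using Bayes' theorem:
P(A|B) = P(B|A)·P(A) / P(B)

P(the alarm triggers) = 83/100 × 1/20 + 17/100 × 19/20
= 83/2000 + 323/2000 = 203/1000

P(there is an intruder|the alarm triggers) = (83/2000) / (203/1000) = 83/406

P(there is an intruder|the alarm triggers) = 83/406 ≈ 20.44%


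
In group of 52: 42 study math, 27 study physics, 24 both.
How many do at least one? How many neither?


|A∪B| = 42+27-24 = 45
Neither = 52-45 = 7

At least one: 45; Neither: 7


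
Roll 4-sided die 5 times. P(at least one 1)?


P(no 1)^5 = (3/4)^5 = 243/1024
P(≥1) = 1 - 243/1024 = 781/1024

P = 781/1024 ≈ 76.27%


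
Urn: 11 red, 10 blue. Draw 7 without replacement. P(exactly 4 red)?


Hypergeometric: C(11,4)×C(10,3)/C(21,7)
= 330×120/116280 = 110/323

P(X=4) = 110/323 ≈ 34.06%


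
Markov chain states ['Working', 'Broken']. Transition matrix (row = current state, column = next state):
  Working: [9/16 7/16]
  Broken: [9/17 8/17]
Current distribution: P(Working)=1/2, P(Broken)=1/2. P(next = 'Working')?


P(next=Working) = Σᵢ P(now=i)×P(i→Working)
= 1/2×9/16 + 1/2×9/17
= 9/32 + 9/34 = 297/544

P = 297/544 ≈ 0.5460


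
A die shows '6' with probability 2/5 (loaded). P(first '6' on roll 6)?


Geometric: P(X=6) = (1-p)^(k-1)×p = (3/5)^5×2/5 = 486/15625

P(X=6) = 486/15625 ≈ 3.11%


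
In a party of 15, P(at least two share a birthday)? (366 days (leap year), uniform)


P(all different) = Π(366-i)/366 for i=0..14
= 0.747702
P(match) = 1 - 0.747702 = 0.252298

P ≈ 0.2523 ≈ 25.23%


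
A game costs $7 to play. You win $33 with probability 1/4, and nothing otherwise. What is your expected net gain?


E[gain] = (33-7)×1/4 + (-7)×3/4
= 13/2 - 21/4 = 5/4

Expected net gain = $5/4 ≈ $1.25


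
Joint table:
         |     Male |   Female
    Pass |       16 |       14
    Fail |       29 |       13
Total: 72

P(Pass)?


P(Pass) = (16+14)/72 = 30/72 = 5/12

P(Pass) = 5/12 ≈ 41.67%


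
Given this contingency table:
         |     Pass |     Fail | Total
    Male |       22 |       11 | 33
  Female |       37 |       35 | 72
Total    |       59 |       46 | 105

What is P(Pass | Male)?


P(Pass | Male) = 22/(22+11) = 22/33 = 2/3

P(Pass|Male) = 2/3 ≈ 66.67%


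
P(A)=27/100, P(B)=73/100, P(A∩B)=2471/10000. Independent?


P(A)×P(B) = 1971/10000
P(A∩B) = 2471/10000
Not equal → NOT independent

No, not independent


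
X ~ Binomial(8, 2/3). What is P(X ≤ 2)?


P(X ≤ 2) = Σ P(X=i) for i=0..2
P(X=0) = 1/6561
P(X=1) = 16/6561
P(X=2) = 112/6561
Sum = 43/2187

P(X ≤ 2) = 43/2187 ≈ 1.97%


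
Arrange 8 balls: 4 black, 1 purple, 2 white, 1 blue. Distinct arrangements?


8!/(4!×1!×2!×1!) = 840

840


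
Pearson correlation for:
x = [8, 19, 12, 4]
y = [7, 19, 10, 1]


n=4, Σx=43, Σy=37, Σxy=541, Σx²=585, Σy²=511
r = (4×541 - 43×37)/√((4×585 - 43²)(4×511 - 37²))
= 573/√(491×675) = 573/√331425 ≈ 573/575.6952 ≈ 0.9953

r ≈ 0.9953


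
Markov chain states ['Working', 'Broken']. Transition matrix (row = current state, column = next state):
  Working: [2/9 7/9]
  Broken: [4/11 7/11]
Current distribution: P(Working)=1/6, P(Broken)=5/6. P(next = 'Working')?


P(next=Working) = Σᵢ P(now=i)×P(i→Working)
= 1/6×2/9 + 5/6×4/11
= 1/27 + 10/33 = 101/297

P = 101/297 ≈ 0.3401


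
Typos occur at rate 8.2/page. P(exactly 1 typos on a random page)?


Poisson(λ=8.2): P(X=1) = e^(-λ)×λ^k/k!
= e^(-8.2) × 8.2^1 / 1!
≈ 0.00027465357 × 8.2 / 1 ≈ 0.002252

P(X=1) ≈ 0.002252 ≈ 0.23%


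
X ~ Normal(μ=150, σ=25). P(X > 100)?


z = (100-150)/25 = -2.0
P(X > 100) = 1 - P(Z ≤ -2.0) = 1 - 0.0228 = 0.9772

P(X > 100) ≈ 0.9772


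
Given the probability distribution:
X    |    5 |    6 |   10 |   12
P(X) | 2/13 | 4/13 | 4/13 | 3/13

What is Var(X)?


E[X] = 110/13
E[X²] = 1026/13
Var(X) = E[X²] - (E[X])² = 1026/13 - 12100/169 = 1238/169

Var(X) = 1238/169 ≈ 7.3254


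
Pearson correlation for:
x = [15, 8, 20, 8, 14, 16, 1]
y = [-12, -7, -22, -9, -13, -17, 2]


n=7, Σx=82, Σy=-78, Σxy=-1200, Σx²=1206, Σy²=1220
r = (7×(-1200) - 82×(-78))/√((7×1206 - 82²)(7×1220 - (-78)²))
= -2004/√(1718×2456) = -2004/√4219408 ≈ -2004/2054.1198 ≈ -0.9756

r ≈ -0.9756


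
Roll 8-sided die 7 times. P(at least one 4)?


P(no 4)^7 = (7/8)^7 = 823543/2097152
P(≥1) = 1 - 823543/2097152 = 1273609/2097152

P = 1273609/2097152 ≈ 60.73%


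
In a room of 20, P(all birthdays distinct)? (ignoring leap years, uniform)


P(all different) = Π(365-i)/365 for i=0..19
= (365/365)×(364/365)×...×(346/365)
= 0.588562

P ≈ 0.5886 ≈ 58.86%


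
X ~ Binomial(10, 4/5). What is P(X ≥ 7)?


P(X ≥ 7) = Σ P(X=i) for i=7..10
P(X=7) = 393216/1953125
P(X=8) = 589824/1953125
P(X=9) = 524288/1953125
P(X=10) = 1048576/9765625
Sum = 8585216/9765625

P(X ≥ 7) = 8585216/9765625 ≈ 87.91%


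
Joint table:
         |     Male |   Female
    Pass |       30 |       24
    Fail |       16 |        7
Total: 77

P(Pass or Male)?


P(Pass∨Male) = P(Pass) + P(Male) - P(Pass∧Male)
= (54 + 46 - 30)/77 = 70/77 = 10/11

P = 10/11 ≈ 90.91%


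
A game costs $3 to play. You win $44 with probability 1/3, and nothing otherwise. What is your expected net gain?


E[gain] = (44-3)×1/3 + (-3)×2/3
= 41/3 - 2 = 35/3

Expected net gain = $35/3 ≈ $11.67


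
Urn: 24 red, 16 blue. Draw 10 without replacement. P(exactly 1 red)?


Hypergeometric: C(24,1)×C(16,9)/C(40,10)
= 24×11440/847660528 = 120/370481

P(X=1) = 120/370481 ≈ 0.03%


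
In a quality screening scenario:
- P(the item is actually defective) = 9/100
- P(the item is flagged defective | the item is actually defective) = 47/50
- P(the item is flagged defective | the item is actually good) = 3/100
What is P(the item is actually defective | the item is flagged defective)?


Using Bayes' theorem:
P(A|B) = P(B|A)·P(A) / P(B)

P(the item is flagged defective) = 47/50 × 9/100 + 3/100 × 91/100
= 423/5000 + 273/10000 = 1119/10000

P(the item is actually defective|the item is flagged defective) = (423/5000) / (1119/10000) = 282/373

P(the item is actually defective|the item is flagged defective) = 282/373 ≈ 75.60%


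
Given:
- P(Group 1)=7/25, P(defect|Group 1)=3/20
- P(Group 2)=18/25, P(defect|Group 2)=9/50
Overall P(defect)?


P(B) = Σ P(B|Aᵢ)×P(Aᵢ)
  3/20×7/25 = 21/500
  9/50×18/25 = 81/625
Sum = 429/2500

P(defect) = 429/2500 ≈ 17.16%


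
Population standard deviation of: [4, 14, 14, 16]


Mean = 48/4 = 12
  (4-12)²=64
  (14-12)²=4
  (14-12)²=4
  (16-12)²=16
Σ(x-μ)² = 88
σ² = 88/4 = 22

σ = √(22) ≈ 4.6904


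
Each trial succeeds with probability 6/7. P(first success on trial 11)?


Geometric: P(X=11) = (1-p)^(k-1)×p = (1/7)^10×6/7 = 6/1977326743

P(X=11) = 6/1977326743 ≈ 0.00%


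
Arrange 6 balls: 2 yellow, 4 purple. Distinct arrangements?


6!/(2!×4!) = 15

15


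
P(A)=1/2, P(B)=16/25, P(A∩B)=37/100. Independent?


P(A)×P(B) = 8/25
P(A∩B) = 37/100
Not equal → NOT independent

No, not independent
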